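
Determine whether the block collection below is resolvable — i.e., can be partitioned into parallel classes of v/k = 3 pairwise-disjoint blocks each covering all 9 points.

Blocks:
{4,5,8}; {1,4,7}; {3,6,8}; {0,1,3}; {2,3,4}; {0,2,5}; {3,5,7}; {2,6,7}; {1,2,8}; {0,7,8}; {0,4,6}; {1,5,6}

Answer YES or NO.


v = 9, block size k = 3, number of blocks = 12.
For resolvability, blocks must partition into parallel classes of size v/k = 3.
Total blocks must therefore be a multiple of 3: 12 = 3·4 + 0 ⇒ divisible ✓.
Greedy packing gives 4 candidate class(es). Each should be a full parallel class (size 3, covers all 9 points).
  Class 1 (3 blocks): {4,5,8}; {0,1,3}; {2,6,7}. Points covered: [0, 1, 2, 3, 4, 5, 6, 7, 8].
  Class 2 (3 blocks): {1,4,7}; {3,6,8}; {0,2,5}. Points covered: [0, 1, 2, 3, 4, 5, 6, 7, 8].
  Class 3 (3 blocks): {2,3,4}; {0,7,8}; {1,5,6}. Points covered: [0, 1, 2, 3, 4, 5, 6, 7, 8].
  Class 4 (3 blocks): {3,5,7}; {1,2,8}; {0,4,6}. Points covered: [0, 1, 2, 3, 4, 5, 6, 7, 8].
All classes full (size 3)? YES. All classes cover every point? YES.
Resolvable? YES.

YES


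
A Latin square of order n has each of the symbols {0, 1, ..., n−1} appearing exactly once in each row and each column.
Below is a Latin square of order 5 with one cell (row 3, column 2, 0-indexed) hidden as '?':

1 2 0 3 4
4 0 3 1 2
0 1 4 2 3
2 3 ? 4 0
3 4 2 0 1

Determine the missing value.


Row 3 contains symbols [0, 2, 3, 4] — missing [1].
Column 2 contains symbols [0, 2, 3, 4] — missing [1].
The missing symbol must appear in both missing sets; intersection = [1].
Therefore the hidden value is 1.

Missing value = 1.


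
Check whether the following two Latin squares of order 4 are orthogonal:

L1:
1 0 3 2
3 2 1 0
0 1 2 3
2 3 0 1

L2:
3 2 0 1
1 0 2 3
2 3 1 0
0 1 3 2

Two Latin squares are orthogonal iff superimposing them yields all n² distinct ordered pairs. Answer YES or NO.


Form the n² = 16 superimposed pairs (L1[i][j], L2[i][j]), row by row (rows and columns indexed from 0):
row 0: (1,3) (0,2) (3,0) (2,1)
row 1: (3,1) (2,0) (1,2) (0,3)
row 2: (0,2) (1,3) (2,1) (3,0)
row 3: (2,0) (3,1) (0,3) (1,2)
Orthogonality requires all 16 pairs distinct.
But the pair (0,2) repeats: cell (0,1) has L1 = 0, L2 = 2, and cell (2,0) has L1 = 0, L2 = 2.
A repeated pair means some other pair never occurs (only 8 distinct pairs out of 16), so the squares are not orthogonal.
Conclusion: NO.

NO


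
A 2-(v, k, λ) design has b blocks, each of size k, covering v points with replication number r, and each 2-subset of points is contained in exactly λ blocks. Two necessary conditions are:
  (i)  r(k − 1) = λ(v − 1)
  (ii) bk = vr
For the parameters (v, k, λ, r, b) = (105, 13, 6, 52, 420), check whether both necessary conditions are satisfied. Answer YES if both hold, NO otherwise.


Condition (i): r(k − 1) = 52·12 = 624; λ(v − 1) = 6·104 = 624. Match? YES.
Condition (ii): bk = 420·13 = 5460; vr = 105·52 = 5460. Match? YES.
Both conditions hold? YES.

YES


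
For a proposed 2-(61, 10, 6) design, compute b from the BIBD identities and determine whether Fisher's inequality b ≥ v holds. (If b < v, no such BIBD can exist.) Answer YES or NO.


r = λ(v − 1)/(k − 1) = 6·60/9 = 40.
b = vr/k = 61·40/10 = 244.
Fisher's inequality: b ≥ v ⇔ 244 ≥ 61? YES.

YES


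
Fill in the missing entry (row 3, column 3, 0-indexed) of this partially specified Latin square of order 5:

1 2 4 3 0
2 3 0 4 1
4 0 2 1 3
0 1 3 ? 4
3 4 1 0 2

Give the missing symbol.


Row 3 contains symbols [0, 1, 3, 4] — missing [2].
Column 3 contains symbols [0, 1, 3, 4] — missing [2].
The missing symbol must appear in both missing sets; intersection = [2].
Therefore the hidden value is 2.

Missing value = 2.


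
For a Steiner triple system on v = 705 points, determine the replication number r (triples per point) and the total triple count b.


An STS(v) is a 2-(v, 3, 1) BIBD: block size k = 3, λ = 1.
Replication: r(k − 1) = λ(v − 1) ⇒ r·2 = 705 − 1 = 704 ⇒ r = 352.
Block count: b = v(v − 1)/6 = 705·704/6 = 496320/6 = 82720.
(Check via bk = vr: 82720·3 = 248160 = 705·352 = 248160 ✓.)

r = 352, b = 82720.


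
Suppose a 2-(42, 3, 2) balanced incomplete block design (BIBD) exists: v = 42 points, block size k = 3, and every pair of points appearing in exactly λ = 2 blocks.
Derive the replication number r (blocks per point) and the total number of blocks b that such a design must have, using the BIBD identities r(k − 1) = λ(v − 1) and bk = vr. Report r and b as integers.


Any 2-(v, k, λ) BIBD satisfies two necessary conditions:
  (i)  Each point sits in r blocks, and counting incidences through any fixed point gives r(k − 1) = λ(v − 1), so r = λ(v − 1)/(k − 1).
  (ii) Total incidences bk = vr, so b = vr/k.
Step 1: r = λ(v − 1)/(k − 1) = 2·(42 − 1)/(3 − 1) = 2·41/2 = 82/2 = 41.
Step 2: b = vr/k = 42·41/3 = 1722/3 = 574.
Check integrality: r = 41 ∈ Z ✓, b = 574 ∈ Z ✓.
(These identities are necessary conditions: they determine r and b for any design with these parameters, but do not by themselves prove that one exists.)

r = 41, b = 574.


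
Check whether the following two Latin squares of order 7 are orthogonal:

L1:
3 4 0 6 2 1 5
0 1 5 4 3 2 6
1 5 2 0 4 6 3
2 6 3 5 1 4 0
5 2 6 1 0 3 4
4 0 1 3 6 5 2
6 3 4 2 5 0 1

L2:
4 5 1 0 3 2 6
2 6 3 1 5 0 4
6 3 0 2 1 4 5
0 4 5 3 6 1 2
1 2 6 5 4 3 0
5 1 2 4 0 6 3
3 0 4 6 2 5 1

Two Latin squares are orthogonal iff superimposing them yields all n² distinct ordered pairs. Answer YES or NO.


Form the n² = 49 superimposed pairs (L1[i][j], L2[i][j]), row by row (rows and columns indexed from 0):
row 0: (3,4) (4,5) (0,1) (6,0) (2,3) (1,2) (5,6)
row 1: (0,2) (1,6) (5,3) (4,1) (3,5) (2,0) (6,4)
row 2: (1,6) (5,3) (2,0) (0,2) (4,1) (6,4) (3,5)
row 3: (2,0) (6,4) (3,5) (5,3) (1,6) (4,1) (0,2)
row 4: (5,1) (2,2) (6,6) (1,5) (0,4) (3,3) (4,0)
row 5: (4,5) (0,1) (1,2) (3,4) (6,0) (5,6) (2,3)
row 6: (6,3) (3,0) (4,4) (2,6) (5,2) (0,5) (1,1)
Orthogonality requires all 49 pairs distinct.
But the pair (1,6) repeats: cell (1,1) has L1 = 1, L2 = 6, and cell (2,0) has L1 = 1, L2 = 6.
A repeated pair means some other pair never occurs (only 28 distinct pairs out of 49), so the squares are not orthogonal.
Conclusion: NO.

NO


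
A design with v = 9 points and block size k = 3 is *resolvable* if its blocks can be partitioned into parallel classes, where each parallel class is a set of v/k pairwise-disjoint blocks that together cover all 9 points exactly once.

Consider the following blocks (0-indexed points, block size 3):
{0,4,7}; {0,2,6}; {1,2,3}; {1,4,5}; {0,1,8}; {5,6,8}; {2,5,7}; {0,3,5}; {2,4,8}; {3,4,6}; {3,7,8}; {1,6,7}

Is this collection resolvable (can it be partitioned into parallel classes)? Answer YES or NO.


v = 9, block size k = 3, number of blocks = 12.
For resolvability, blocks must partition into parallel classes of size v/k = 3.
Total blocks must therefore be a multiple of 3: 12 = 3·4 + 0 ⇒ divisible ✓.
Greedy packing gives 4 candidate class(es). Each should be a full parallel class (size 3, covers all 9 points).
  Class 1 (3 blocks): {0,4,7}; {1,2,3}; {5,6,8}. Points covered: [0, 1, 2, 3, 4, 5, 6, 7, 8].
  Class 2 (3 blocks): {0,2,6}; {1,4,5}; {3,7,8}. Points covered: [0, 1, 2, 3, 4, 5, 6, 7, 8].
  Class 3 (3 blocks): {0,1,8}; {2,5,7}; {3,4,6}. Points covered: [0, 1, 2, 3, 4, 5, 6, 7, 8].
  Class 4 (3 blocks): {0,3,5}; {2,4,8}; {1,6,7}. Points covered: [0, 1, 2, 3, 4, 5, 6, 7, 8].
All classes full (size 3)? YES. All classes cover every point? YES.
Resolvable? YES.

YES


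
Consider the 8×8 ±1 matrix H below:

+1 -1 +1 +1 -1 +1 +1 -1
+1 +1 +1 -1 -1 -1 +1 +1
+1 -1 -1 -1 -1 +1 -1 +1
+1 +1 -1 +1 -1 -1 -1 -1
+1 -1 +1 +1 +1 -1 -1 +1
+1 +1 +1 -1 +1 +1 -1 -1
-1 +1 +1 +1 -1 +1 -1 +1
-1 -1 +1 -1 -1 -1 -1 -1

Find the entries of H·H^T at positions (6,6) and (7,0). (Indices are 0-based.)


Row 0 of H: [1, -1, 1, 1, -1, 1, 1, -1].
Row 6 of H: [-1, 1, 1, 1, -1, 1, -1, 1].
Row 7 of H: [-1, -1, 1, -1, -1, -1, -1, -1].
(H·H^T)[6][6] = Σ_j H[6][j]·H[6][j] = (-1)² + (1)² + (1)² + (1)² + (-1)² + (1)² + (-1)² + (1)² = 1 + 1 + 1 + 1 + 1 + 1 + 1 + 1 = 8.
(H·H^T)[7][0] = Σ_j H[7][j]·H[0][j] = (-1)·(1) + (-1)·(-1) + (1)·(1) + (-1)·(1) + (-1)·(-1) + (-1)·(1) + (-1)·(1) + (-1)·(-1) = -1 + 1 + 1 + -1 + 1 + -1 + -1 + 1 = 0.
So rows 7 and 0 are orthogonal; the diagonal entry equals n = 8.

(6,6) entry = 8; (7,0) entry = 0.


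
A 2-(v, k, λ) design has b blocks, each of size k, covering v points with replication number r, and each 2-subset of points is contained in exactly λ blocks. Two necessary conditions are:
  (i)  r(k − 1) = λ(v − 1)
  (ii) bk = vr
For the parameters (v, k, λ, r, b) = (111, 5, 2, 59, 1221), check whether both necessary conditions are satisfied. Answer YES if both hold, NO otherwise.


Condition (i): r(k − 1) = 59·4 = 236; λ(v − 1) = 2·110 = 220. Match? NO.
Condition (ii): bk = 1221·5 = 6105; vr = 111·59 = 6549. Match? NO.
Both conditions hold? NO.

NO


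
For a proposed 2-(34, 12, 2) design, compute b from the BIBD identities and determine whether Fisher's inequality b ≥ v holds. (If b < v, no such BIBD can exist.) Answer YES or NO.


b = λv(v − 1)/(k(k − 1)) = 2·34·33/(12·11) = 2244/132 = 17.
Compare with v = 34: b < v, so Fisher's inequality fails.

NO


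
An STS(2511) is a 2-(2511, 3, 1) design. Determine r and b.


An STS(v) is a 2-(v, 3, 1) BIBD: block size k = 3, λ = 1.
Replication: r(k − 1) = λ(v − 1) ⇒ r·2 = 2511 − 1 = 2510 ⇒ r = 1255.
Block count: b = v(v − 1)/6 = 2511·2510/6 = 6302610/6 = 1050435.

r = 1255, b = 1050435.


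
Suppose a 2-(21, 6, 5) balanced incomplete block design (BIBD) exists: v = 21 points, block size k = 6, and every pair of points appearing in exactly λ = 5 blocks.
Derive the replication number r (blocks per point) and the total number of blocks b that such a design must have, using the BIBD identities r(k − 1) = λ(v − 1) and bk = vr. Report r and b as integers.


Any 2-(v, k, λ) BIBD satisfies two necessary conditions:
  (i)  Each point sits in r blocks, and counting incidences through any fixed point gives r(k − 1) = λ(v − 1), so r = λ(v − 1)/(k − 1).
  (ii) Total incidences bk = vr, so b = vr/k.
Step 1: r = λ(v − 1)/(k − 1) = 5·(21 − 1)/(6 − 1) = 5·20/5 = 100/5 = 20.
Step 2: b = vr/k = 21·20/6 = 420/6 = 70.
Check integrality: r = 20 ∈ Z ✓, b = 70 ∈ Z ✓.
(These identities are necessary conditions: they determine r and b for any design with these parameters, but do not by themselves prove that one exists.)

r = 20, b = 70.


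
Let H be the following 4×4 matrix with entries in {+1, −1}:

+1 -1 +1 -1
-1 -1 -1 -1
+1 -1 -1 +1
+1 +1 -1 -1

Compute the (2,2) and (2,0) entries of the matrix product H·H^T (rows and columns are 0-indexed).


Row 0 of H: [1, -1, 1, -1].
Row 2 of H: [1, -1, -1, 1].
(H·H^T)[2][2] = Σ_j H[2][j]·H[2][j] = (1)² + (-1)² + (-1)² + (1)² = 1 + 1 + 1 + 1 = 4.
(H·H^T)[2][0] = Σ_j H[2][j]·H[0][j] = (1)·(1) + (-1)·(-1) + (-1)·(1) + (1)·(-1) = 1 + 1 + -1 + -1 = 0.
So rows 2 and 0 are orthogonal; the diagonal entry equals n = 4.

(2,2) entry = 4; (2,0) entry = 0.


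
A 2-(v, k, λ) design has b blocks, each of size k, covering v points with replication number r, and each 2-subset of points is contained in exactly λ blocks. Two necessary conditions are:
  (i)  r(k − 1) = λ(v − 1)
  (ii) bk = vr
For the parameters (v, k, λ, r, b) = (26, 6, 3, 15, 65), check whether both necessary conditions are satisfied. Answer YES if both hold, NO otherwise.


Condition (i): r(k − 1) = 15·5 = 75; λ(v − 1) = 3·25 = 75. Match? YES.
Condition (ii): bk = 65·6 = 390; vr = 26·15 = 390. Match? YES.
Both conditions hold? YES.

YES


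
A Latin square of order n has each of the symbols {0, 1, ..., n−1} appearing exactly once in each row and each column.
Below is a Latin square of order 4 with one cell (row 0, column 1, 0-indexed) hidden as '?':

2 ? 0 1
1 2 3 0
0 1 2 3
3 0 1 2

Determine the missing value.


Row 0 contains symbols [0, 1, 2] — missing [3].
Column 1 contains symbols [0, 1, 2] — missing [3].
The missing symbol must appear in both missing sets; intersection = [3].
Therefore the hidden value is 3.

Missing value = 3.


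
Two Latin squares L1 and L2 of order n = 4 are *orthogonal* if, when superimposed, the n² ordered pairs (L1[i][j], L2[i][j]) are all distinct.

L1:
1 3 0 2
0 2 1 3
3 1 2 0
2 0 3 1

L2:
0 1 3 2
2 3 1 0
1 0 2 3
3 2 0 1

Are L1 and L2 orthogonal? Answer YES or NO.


Form the n² = 16 superimposed pairs (L1[i][j], L2[i][j]), row by row (rows and columns indexed from 0):
row 0: (1,0) (3,1) (0,3) (2,2)
row 1: (0,2) (2,3) (1,1) (3,0)
row 2: (3,1) (1,0) (2,2) (0,3)
row 3: (2,3) (0,2) (3,0) (1,1)
Orthogonality requires all 16 pairs distinct.
But the pair (3,1) repeats: cell (0,1) has L1 = 3, L2 = 1, and cell (2,0) has L1 = 3, L2 = 1.
A repeated pair means some other pair never occurs (only 8 distinct pairs out of 16), so the squares are not orthogonal.
Conclusion: NO.

NO


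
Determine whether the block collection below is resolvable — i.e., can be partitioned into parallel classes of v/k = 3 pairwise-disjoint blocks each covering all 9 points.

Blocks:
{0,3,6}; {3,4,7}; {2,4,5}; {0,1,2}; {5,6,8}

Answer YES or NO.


v = 9, block size k = 3, number of blocks = 5.
For resolvability, blocks must partition into parallel classes of size v/k = 3.
Total blocks must therefore be a multiple of 3: 5 = 3·1 + 2 ⇒ not divisible ✗.
Resolvable? NO.

NO


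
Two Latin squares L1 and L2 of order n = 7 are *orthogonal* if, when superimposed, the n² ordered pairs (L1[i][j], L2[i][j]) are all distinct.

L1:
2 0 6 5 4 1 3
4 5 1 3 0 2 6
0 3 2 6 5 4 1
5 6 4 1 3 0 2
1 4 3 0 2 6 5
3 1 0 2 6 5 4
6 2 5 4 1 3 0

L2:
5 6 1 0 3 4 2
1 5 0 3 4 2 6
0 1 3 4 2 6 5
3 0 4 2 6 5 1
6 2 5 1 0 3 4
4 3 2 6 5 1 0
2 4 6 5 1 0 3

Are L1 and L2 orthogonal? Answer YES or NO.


Form the n² = 49 superimposed pairs (L1[i][j], L2[i][j]), row by row (rows and columns indexed from 0):
row 0: (2,5) (0,6) (6,1) (5,0) (4,3) (1,4) (3,2)
row 1: (4,1) (5,5) (1,0) (3,3) (0,4) (2,2) (6,6)
row 2: (0,0) (3,1) (2,3) (6,4) (5,2) (4,6) (1,5)
row 3: (5,3) (6,0) (4,4) (1,2) (3,6) (0,5) (2,1)
row 4: (1,6) (4,2) (3,5) (0,1) (2,0) (6,3) (5,4)
row 5: (3,4) (1,3) (0,2) (2,6) (6,5) (5,1) (4,0)
row 6: (6,2) (2,4) (5,6) (4,5) (1,1) (3,0) (0,3)
Orthogonality requires all 49 pairs distinct.
Check by first coordinate: for each symbol s of L1, list the L2 entries in the n cells where L1 = s; they must all differ.
  L1 = 0: L2 entries (in reading order) 6, 4, 0, 5, 1, 2, 3 — all 7 distinct ✓
  L1 = 1: L2 entries (in reading order) 4, 0, 5, 2, 6, 3, 1 — all 7 distinct ✓
  L1 = 2: L2 entries (in reading order) 5, 2, 3, 1, 0, 6, 4 — all 7 distinct ✓
  L1 = 3: L2 entries (in reading order) 2, 3, 1, 6, 5, 4, 0 — all 7 distinct ✓
  L1 = 4: L2 entries (in reading order) 3, 1, 6, 4, 2, 0, 5 — all 7 distinct ✓
  L1 = 5: L2 entries (in reading order) 0, 5, 2, 3, 4, 1, 6 — all 7 distinct ✓
  L1 = 6: L2 entries (in reading order) 1, 6, 4, 0, 3, 5, 2 — all 7 distinct ✓
Every symbol of L1 meets every symbol of L2 exactly once, so all 49 pairs are distinct (49 of 49).
Conclusion: YES.

YES


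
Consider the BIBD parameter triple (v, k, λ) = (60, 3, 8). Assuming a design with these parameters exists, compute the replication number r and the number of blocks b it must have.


Any 2-(v, k, λ) BIBD satisfies two necessary conditions:
  (i)  Each point sits in r blocks, and counting incidences through any fixed point gives r(k − 1) = λ(v − 1), so r = λ(v − 1)/(k − 1).
  (ii) Total incidences bk = vr, so b = vr/k.
Step 1: r = λ(v − 1)/(k − 1) = 8·(60 − 1)/(3 − 1) = 8·59/2 = 472/2 = 236.
Step 2: b = vr/k = 60·236/3 = 14160/3 = 4720.
Check integrality: r = 236 ∈ Z ✓, b = 4720 ∈ Z ✓.
(These identities are necessary conditions: they determine r and b for any design with these parameters, but do not by themselves prove that one exists.)

r = 236, b = 4720.


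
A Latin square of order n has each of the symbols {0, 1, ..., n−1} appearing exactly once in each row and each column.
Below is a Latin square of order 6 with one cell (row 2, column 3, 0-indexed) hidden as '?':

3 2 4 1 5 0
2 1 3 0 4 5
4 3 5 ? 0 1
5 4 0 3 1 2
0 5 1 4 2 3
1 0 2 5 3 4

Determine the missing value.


Row 2 contains symbols [0, 1, 3, 4, 5] — missing [2].
Column 3 contains symbols [0, 1, 3, 4, 5] — missing [2].
The missing symbol must appear in both missing sets; intersection = [2].
Therefore the hidden value is 2.

Missing value = 2.


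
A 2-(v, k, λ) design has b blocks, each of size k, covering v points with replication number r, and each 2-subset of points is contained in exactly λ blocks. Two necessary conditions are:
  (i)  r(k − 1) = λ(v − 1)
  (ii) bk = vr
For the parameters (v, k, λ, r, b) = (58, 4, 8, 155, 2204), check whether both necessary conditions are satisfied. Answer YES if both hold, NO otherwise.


Condition (i): r(k − 1) = 155·3 = 465; λ(v − 1) = 8·57 = 456. Match? NO.
Condition (ii): bk = 2204·4 = 8816; vr = 58·155 = 8990. Match? NO.
Both conditions hold? NO.

NO


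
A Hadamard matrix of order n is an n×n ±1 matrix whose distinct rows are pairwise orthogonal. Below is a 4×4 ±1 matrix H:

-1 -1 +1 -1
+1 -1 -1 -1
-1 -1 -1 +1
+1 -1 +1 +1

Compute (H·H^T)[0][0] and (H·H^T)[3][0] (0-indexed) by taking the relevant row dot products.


Row 0 of H: [-1, -1, 1, -1].
Row 3 of H: [1, -1, 1, 1].
(H·H^T)[0][0] = Σ_j H[0][j]·H[0][j] = (-1)² + (-1)² + (1)² + (-1)² = 1 + 1 + 1 + 1 = 4.
(H·H^T)[3][0] = Σ_j H[3][j]·H[0][j] = (1)·(-1) + (-1)·(-1) + (1)·(1) + (1)·(-1) = -1 + 1 + 1 + -1 = 0.
So rows 3 and 0 are orthogonal; the diagonal entry equals n = 4.

(0,0) entry = 4; (3,0) entry = 0.


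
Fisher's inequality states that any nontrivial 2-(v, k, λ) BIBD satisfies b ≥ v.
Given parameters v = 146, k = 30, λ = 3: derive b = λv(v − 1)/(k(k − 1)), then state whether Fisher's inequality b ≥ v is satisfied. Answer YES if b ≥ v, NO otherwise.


b = λv(v − 1)/(k(k − 1)) = 3·146·145/(30·29) = 63510/870 = 73.
Compare with v = 146: b < v, so Fisher's inequality fails.

NO


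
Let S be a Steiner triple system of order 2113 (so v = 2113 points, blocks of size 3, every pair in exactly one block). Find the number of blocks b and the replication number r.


An STS(v) is a 2-(v, 3, 1) BIBD: block size k = 3, λ = 1.
Replication: r(k − 1) = λ(v − 1) ⇒ r·2 = 2113 − 1 = 2112 ⇒ r = 1056.
Block count: bk = vr ⇒ b·3 = 2113·1056 = 2231328 ⇒ b = 743776.
(Check via b = v(v − 1)/6 = 2113·2112/6 = 4462656/6 = 743776.)

r = 1056, b = 743776.


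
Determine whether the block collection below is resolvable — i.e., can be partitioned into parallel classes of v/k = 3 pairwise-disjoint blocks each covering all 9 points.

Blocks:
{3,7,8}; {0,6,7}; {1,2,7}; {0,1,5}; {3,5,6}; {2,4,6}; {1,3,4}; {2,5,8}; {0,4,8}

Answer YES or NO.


v = 9, block size k = 3, number of blocks = 9.
For resolvability, blocks must partition into parallel classes of size v/k = 3.
Total blocks must therefore be a multiple of 3: 9 = 3·3 + 0 ⇒ divisible ✓.
Greedy packing gives 3 candidate class(es). Each should be a full parallel class (size 3, covers all 9 points).
  Class 1 (3 blocks): {3,7,8}; {0,1,5}; {2,4,6}. Points covered: [0, 1, 2, 3, 4, 5, 6, 7, 8].
  Class 2 (3 blocks): {0,6,7}; {1,3,4}; {2,5,8}. Points covered: [0, 1, 2, 3, 4, 5, 6, 7, 8].
  Class 3 (3 blocks): {1,2,7}; {3,5,6}; {0,4,8}. Points covered: [0, 1, 2, 3, 4, 5, 6, 7, 8].
All classes full (size 3)? YES. All classes cover every point? YES.
Resolvable? YES.

YES


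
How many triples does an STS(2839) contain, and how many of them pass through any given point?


An STS(v) is a 2-(v, 3, 1) BIBD: block size k = 3, λ = 1.
Replication: r(k − 1) = λ(v − 1) ⇒ r·2 = 2839 − 1 = 2838 ⇒ r = 1419.
Block count: bk = vr ⇒ b·3 = 2839·1419 = 4028541 ⇒ b = 1342847.

r = 1419, b = 1342847.


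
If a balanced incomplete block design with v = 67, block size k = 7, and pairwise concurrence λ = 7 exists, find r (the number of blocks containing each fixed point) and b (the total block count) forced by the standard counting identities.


Any 2-(v, k, λ) BIBD satisfies two necessary conditions:
  (i)  Each point sits in r blocks, and counting incidences through any fixed point gives r(k − 1) = λ(v − 1), so r = λ(v − 1)/(k − 1).
  (ii) Total incidences bk = vr, so b = vr/k.
Step 1: r = λ(v − 1)/(k − 1) = 7·(67 − 1)/(7 − 1) = 7·66/6 = 462/6 = 77.
Step 2: b = vr/k = 67·77/7 = 5159/7 = 737.
Check integrality: r = 77 ∈ Z ✓, b = 737 ∈ Z ✓.
(These identities are necessary conditions: they determine r and b for any design with these parameters, but do not by themselves prove that one exists.)

r = 77, b = 737.


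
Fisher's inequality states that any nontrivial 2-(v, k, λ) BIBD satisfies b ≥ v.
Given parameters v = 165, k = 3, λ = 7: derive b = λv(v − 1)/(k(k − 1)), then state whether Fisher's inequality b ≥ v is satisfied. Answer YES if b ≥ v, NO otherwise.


b = λv(v − 1)/(k(k − 1)) = 7·165·164/(3·2) = 189420/6 = 31570.
Compare with v = 165: b ≥ v, so Fisher's inequality holds.

YES


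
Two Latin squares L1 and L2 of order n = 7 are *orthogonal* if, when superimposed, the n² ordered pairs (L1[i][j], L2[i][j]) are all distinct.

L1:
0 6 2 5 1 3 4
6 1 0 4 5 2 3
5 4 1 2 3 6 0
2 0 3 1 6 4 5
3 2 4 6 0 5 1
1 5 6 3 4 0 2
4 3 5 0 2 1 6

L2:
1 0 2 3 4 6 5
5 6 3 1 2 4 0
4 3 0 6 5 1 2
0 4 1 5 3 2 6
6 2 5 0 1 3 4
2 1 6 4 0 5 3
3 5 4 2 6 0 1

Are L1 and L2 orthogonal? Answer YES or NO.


Form the n² = 49 superimposed pairs (L1[i][j], L2[i][j]), row by row (rows and columns indexed from 0):
row 0: (0,1) (6,0) (2,2) (5,3) (1,4) (3,6) (4,5)
row 1: (6,5) (1,6) (0,3) (4,1) (5,2) (2,4) (3,0)
row 2: (5,4) (4,3) (1,0) (2,6) (3,5) (6,1) (0,2)
row 3: (2,0) (0,4) (3,1) (1,5) (6,3) (4,2) (5,6)
row 4: (3,6) (2,2) (4,5) (6,0) (0,1) (5,3) (1,4)
row 5: (1,2) (5,1) (6,6) (3,4) (4,0) (0,5) (2,3)
row 6: (4,3) (3,5) (5,4) (0,2) (2,6) (1,0) (6,1)
Orthogonality requires all 49 pairs distinct.
But the pair (3,6) repeats: cell (0,5) has L1 = 3, L2 = 6, and cell (4,0) has L1 = 3, L2 = 6.
A repeated pair means some other pair never occurs (only 35 distinct pairs out of 49), so the squares are not orthogonal.
Conclusion: NO.

NO


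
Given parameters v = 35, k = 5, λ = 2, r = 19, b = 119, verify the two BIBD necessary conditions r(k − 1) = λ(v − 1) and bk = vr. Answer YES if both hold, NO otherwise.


Condition (i): r(k − 1) = 19·4 = 76; λ(v − 1) = 2·34 = 68. Match? NO.
Condition (ii): bk = 119·5 = 595; vr = 35·19 = 665. Match? NO.
Both conditions hold? NO.

NO


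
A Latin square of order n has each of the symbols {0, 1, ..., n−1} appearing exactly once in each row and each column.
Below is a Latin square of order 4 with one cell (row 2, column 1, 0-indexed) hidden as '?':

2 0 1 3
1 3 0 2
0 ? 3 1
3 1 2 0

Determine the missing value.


Row 2 contains symbols [0, 1, 3] — missing [2].
Column 1 contains symbols [0, 1, 3] — missing [2].
The missing symbol must appear in both missing sets; intersection = [2].
Therefore the hidden value is 2.

Missing value = 2.


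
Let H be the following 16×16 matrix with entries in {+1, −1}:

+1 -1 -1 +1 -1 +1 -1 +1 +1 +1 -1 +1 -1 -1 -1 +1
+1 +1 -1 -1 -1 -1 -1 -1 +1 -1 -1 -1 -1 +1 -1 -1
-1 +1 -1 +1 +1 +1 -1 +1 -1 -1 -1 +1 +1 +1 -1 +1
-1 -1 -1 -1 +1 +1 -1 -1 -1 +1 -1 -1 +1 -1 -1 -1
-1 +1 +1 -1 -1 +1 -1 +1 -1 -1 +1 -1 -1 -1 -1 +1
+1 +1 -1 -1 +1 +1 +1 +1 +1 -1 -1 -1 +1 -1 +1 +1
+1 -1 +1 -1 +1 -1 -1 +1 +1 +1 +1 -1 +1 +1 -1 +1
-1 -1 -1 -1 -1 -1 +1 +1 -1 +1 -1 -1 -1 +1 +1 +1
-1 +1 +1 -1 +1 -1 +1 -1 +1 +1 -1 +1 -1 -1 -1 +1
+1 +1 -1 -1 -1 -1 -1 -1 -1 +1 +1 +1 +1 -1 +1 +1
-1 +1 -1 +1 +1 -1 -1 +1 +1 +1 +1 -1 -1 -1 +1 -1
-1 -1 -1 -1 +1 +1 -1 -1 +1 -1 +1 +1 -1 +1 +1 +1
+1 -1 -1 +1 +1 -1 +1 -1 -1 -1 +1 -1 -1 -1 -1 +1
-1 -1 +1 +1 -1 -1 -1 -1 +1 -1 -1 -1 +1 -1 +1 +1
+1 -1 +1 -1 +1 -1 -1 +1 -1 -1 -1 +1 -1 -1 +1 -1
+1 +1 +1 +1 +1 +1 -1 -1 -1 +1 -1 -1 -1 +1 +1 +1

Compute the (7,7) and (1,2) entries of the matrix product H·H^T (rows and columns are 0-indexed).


Row 1 of H: [1, 1, -1, -1, -1, -1, -1, -1, 1, -1, -1, -1, -1, 1, -1, -1].
Row 2 of H: [-1, 1, -1, 1, 1, 1, -1, 1, -1, -1, -1, 1, 1, 1, -1, 1].
Row 7 of H: [-1, -1, -1, -1, -1, -1, 1, 1, -1, 1, -1, -1, -1, 1, 1, 1].
(H·H^T)[7][7] = Σ_j H[7][j]·H[7][j] = (-1)² + (-1)² + (-1)² + (-1)² + (-1)² + (-1)² + (1)² + (1)² + (-1)² + (1)² + (-1)² + (-1)² + (-1)² + (1)² + (1)² + (1)² = 1 + 1 + 1 + 1 + 1 + 1 + 1 + 1 + 1 + 1 + 1 + 1 + 1 + 1 + 1 + 1 = 16.
(H·H^T)[1][2] = Σ_j H[1][j]·H[2][j] = (1)·(-1) + (1)·(1) + (-1)·(-1) + (-1)·(1) + (-1)·(1) + (-1)·(1) + (-1)·(-1) + (-1)·(1) + (1)·(-1) + (-1)·(-1) + (-1)·(-1) + (-1)·(1) + (-1)·(1) + (1)·(1) + (-1)·(-1) + (-1)·(1) = -1 + 1 + 1 + -1 + -1 + -1 + 1 + -1 + -1 + 1 + 1 + -1 + -1 + 1 + 1 + -1 = -2.
Rows 1 and 2 are not orthogonal (dot product = -2 ≠ 0), so H is not a Hadamard matrix.

(7,7) entry = 16; (1,2) entry = -2.


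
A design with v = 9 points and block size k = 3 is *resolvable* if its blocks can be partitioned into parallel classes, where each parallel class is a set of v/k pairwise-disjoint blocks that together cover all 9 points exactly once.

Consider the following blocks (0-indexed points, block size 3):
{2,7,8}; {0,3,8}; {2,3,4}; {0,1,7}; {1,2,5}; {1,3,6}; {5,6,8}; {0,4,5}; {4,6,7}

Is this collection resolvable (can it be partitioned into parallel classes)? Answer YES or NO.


v = 9, block size k = 3, number of blocks = 9.
For resolvability, blocks must partition into parallel classes of size v/k = 3.
Total blocks must therefore be a multiple of 3: 9 = 3·3 + 0 ⇒ divisible ✓.
Greedy packing gives 3 candidate class(es). Each should be a full parallel class (size 3, covers all 9 points).
  Class 1 (3 blocks): {2,7,8}; {1,3,6}; {0,4,5}. Points covered: [0, 1, 2, 3, 4, 5, 6, 7, 8].
  Class 2 (3 blocks): {0,3,8}; {1,2,5}; {4,6,7}. Points covered: [0, 1, 2, 3, 4, 5, 6, 7, 8].
  Class 3 (3 blocks): {2,3,4}; {0,1,7}; {5,6,8}. Points covered: [0, 1, 2, 3, 4, 5, 6, 7, 8].
All classes full (size 3)? YES. All classes cover every point? YES.
Resolvable? YES.

YES


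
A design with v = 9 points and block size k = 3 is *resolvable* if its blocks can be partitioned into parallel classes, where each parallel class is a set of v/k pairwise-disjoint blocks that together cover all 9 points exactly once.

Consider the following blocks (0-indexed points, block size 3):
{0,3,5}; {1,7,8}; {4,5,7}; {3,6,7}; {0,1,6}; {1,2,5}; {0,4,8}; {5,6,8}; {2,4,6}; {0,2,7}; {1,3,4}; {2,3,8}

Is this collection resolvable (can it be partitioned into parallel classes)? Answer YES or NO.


v = 9, block size k = 3, number of blocks = 12.
For resolvability, blocks must partition into parallel classes of size v/k = 3.
Total blocks must therefore be a multiple of 3: 12 = 3·4 + 0 ⇒ divisible ✓.
Greedy packing gives 4 candidate class(es). Each should be a full parallel class (size 3, covers all 9 points).
  Class 1 (3 blocks): {0,3,5}; {1,7,8}; {2,4,6}. Points covered: [0, 1, 2, 3, 4, 5, 6, 7, 8].
  Class 2 (3 blocks): {4,5,7}; {0,1,6}; {2,3,8}. Points covered: [0, 1, 2, 3, 4, 5, 6, 7, 8].
  Class 3 (3 blocks): {3,6,7}; {1,2,5}; {0,4,8}. Points covered: [0, 1, 2, 3, 4, 5, 6, 7, 8].
  Class 4 (3 blocks): {5,6,8}; {0,2,7}; {1,3,4}. Points covered: [0, 1, 2, 3, 4, 5, 6, 7, 8].
All classes full (size 3)? YES. All classes cover every point? YES.
Resolvable? YES.

YES


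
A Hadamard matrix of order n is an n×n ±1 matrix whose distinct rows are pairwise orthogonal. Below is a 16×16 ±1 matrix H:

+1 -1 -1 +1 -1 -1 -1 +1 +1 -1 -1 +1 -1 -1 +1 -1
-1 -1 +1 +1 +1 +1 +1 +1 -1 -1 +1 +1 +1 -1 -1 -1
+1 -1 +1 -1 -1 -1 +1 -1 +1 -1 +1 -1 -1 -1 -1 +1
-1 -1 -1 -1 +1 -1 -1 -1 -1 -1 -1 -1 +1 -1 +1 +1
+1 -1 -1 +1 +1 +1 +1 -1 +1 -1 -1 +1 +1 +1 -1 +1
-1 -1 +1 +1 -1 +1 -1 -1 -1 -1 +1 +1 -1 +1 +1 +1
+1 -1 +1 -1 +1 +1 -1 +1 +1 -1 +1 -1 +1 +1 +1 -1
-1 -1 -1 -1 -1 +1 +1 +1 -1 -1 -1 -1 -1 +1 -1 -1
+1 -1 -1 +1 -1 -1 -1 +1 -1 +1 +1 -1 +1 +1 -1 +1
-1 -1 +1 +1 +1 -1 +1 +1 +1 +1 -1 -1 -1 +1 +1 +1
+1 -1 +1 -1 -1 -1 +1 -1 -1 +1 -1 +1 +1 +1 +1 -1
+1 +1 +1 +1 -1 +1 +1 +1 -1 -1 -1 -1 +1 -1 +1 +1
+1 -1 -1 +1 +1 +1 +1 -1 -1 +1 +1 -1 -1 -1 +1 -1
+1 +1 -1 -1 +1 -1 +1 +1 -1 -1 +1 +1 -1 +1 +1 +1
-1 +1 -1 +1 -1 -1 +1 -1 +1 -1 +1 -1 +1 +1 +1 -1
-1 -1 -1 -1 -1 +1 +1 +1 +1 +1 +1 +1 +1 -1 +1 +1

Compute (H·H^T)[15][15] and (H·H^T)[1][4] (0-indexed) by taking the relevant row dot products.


Row 1 of H: [-1, -1, 1, 1, 1, 1, 1, 1, -1, -1, 1, 1, 1, -1, -1, -1].
Row 4 of H: [1, -1, -1, 1, 1, 1, 1, -1, 1, -1, -1, 1, 1, 1, -1, 1].
Row 15 of H: [-1, -1, -1, -1, -1, 1, 1, 1, 1, 1, 1, 1, 1, -1, 1, 1].
(H·H^T)[15][15] = Σ_j H[15][j]·H[15][j] = (-1)² + (-1)² + (-1)² + (-1)² + (-1)² + (1)² + (1)² + (1)² + (1)² + (1)² + (1)² + (1)² + (1)² + (-1)² + (1)² + (1)² = 1 + 1 + 1 + 1 + 1 + 1 + 1 + 1 + 1 + 1 + 1 + 1 + 1 + 1 + 1 + 1 = 16.
(H·H^T)[1][4] = Σ_j H[1][j]·H[4][j] = (-1)·(1) + (-1)·(-1) + (1)·(-1) + (1)·(1) + (1)·(1) + (1)·(1) + (1)·(1) + (1)·(-1) + (-1)·(1) + (-1)·(-1) + (1)·(-1) + (1)·(1) + (1)·(1) + (-1)·(1) + (-1)·(-1) + (-1)·(1) = -1 + 1 + -1 + 1 + 1 + 1 + 1 + -1 + -1 + 1 + -1 + 1 + 1 + -1 + 1 + -1 = 2.
Rows 1 and 4 are not orthogonal (dot product = 2 ≠ 0), so H is not a Hadamard matrix.

(15,15) entry = 16; (1,4) entry = 2.


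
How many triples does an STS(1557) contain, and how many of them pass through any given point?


An STS(v) is a 2-(v, 3, 1) BIBD: block size k = 3, λ = 1.
Replication: r(k − 1) = λ(v − 1) ⇒ r·2 = 1557 − 1 = 1556 ⇒ r = 778.
Block count: b = v(v − 1)/6 = 1557·1556/6 = 2422692/6 = 403782.

r = 778, b = 403782.


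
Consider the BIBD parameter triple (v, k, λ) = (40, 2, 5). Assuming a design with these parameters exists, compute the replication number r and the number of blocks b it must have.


Any 2-(v, k, λ) BIBD satisfies two necessary conditions:
  (i)  Each point sits in r blocks, and counting incidences through any fixed point gives r(k − 1) = λ(v − 1), so r = λ(v − 1)/(k − 1).
  (ii) Total incidences bk = vr, so b = vr/k.
Step 1: r = λ(v − 1)/(k − 1) = 5·(40 − 1)/(2 − 1) = 5·39/1 = 195/1 = 195.
Step 2: b = vr/k = 40·195/2 = 7800/2 = 3900.
Check integrality: r = 195 ∈ Z ✓, b = 3900 ∈ Z ✓.
(These identities are necessary conditions: they determine r and b for any design with these parameters, but do not by themselves prove that one exists.)

r = 195, b = 3900.


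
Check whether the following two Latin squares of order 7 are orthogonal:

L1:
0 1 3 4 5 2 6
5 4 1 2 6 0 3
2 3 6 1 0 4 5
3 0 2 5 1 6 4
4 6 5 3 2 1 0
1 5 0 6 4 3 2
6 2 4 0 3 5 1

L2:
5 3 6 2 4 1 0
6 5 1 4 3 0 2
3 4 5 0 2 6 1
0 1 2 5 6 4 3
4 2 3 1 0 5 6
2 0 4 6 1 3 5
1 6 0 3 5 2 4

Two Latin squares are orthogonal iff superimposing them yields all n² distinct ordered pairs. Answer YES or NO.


Form the n² = 49 superimposed pairs (L1[i][j], L2[i][j]), row by row (rows and columns indexed from 0):
row 0: (0,5) (1,3) (3,6) (4,2) (5,4) (2,1) (6,0)
row 1: (5,6) (4,5) (1,1) (2,4) (6,3) (0,0) (3,2)
row 2: (2,3) (3,4) (6,5) (1,0) (0,2) (4,6) (5,1)
row 3: (3,0) (0,1) (2,2) (5,5) (1,6) (6,4) (4,3)
row 4: (4,4) (6,2) (5,3) (3,1) (2,0) (1,5) (0,6)
row 5: (1,2) (5,0) (0,4) (6,6) (4,1) (3,3) (2,5)
row 6: (6,1) (2,6) (4,0) (0,3) (3,5) (5,2) (1,4)
Orthogonality requires all 49 pairs distinct.
Check by first coordinate: for each symbol s of L1, list the L2 entries in the n cells where L1 = s; they must all differ.
  L1 = 0: L2 entries (in reading order) 5, 0, 2, 1, 6, 4, 3 — all 7 distinct ✓
  L1 = 1: L2 entries (in reading order) 3, 1, 0, 6, 5, 2, 4 — all 7 distinct ✓
  L1 = 2: L2 entries (in reading order) 1, 4, 3, 2, 0, 5, 6 — all 7 distinct ✓
  L1 = 3: L2 entries (in reading order) 6, 2, 4, 0, 1, 3, 5 — all 7 distinct ✓
  L1 = 4: L2 entries (in reading order) 2, 5, 6, 3, 4, 1, 0 — all 7 distinct ✓
  L1 = 5: L2 entries (in reading order) 4, 6, 1, 5, 3, 0, 2 — all 7 distinct ✓
  L1 = 6: L2 entries (in reading order) 0, 3, 5, 4, 2, 6, 1 — all 7 distinct ✓
Every symbol of L1 meets every symbol of L2 exactly once, so all 49 pairs are distinct (49 of 49).
Conclusion: YES.

YES


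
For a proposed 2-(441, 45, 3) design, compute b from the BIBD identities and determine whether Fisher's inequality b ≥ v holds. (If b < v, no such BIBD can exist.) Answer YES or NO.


b = λv(v − 1)/(k(k − 1)) = 3·441·440/(45·44) = 582120/1980 = 294.
Compare with v = 441: b < v, so Fisher's inequality fails.

NO


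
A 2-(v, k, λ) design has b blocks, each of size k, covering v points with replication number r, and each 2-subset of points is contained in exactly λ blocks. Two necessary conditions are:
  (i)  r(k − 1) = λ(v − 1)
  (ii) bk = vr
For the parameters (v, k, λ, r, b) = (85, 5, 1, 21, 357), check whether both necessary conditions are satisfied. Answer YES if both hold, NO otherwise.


Condition (i): r(k − 1) = 21·4 = 84; λ(v − 1) = 1·84 = 84. Match? YES.
Condition (ii): bk = 357·5 = 1785; vr = 85·21 = 1785. Match? YES.
Both conditions hold? YES.

YES


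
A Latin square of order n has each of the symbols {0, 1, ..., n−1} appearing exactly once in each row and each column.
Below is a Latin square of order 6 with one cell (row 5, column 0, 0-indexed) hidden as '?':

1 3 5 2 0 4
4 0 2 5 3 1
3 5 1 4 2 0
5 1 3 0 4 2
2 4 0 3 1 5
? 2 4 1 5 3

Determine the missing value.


Row 5 contains symbols [1, 2, 3, 4, 5] — missing [0].
Column 0 contains symbols [1, 2, 3, 4, 5] — missing [0].
The missing symbol must appear in both missing sets; intersection = [0].
Therefore the hidden value is 0.

Missing value = 0.


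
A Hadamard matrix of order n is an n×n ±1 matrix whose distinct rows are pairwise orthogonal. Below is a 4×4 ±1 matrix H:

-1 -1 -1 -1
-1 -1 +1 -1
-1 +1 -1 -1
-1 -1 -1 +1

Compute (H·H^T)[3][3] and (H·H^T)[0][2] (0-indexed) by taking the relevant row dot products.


Row 0 of H: [-1, -1, -1, -1].
Row 2 of H: [-1, 1, -1, -1].
Row 3 of H: [-1, -1, -1, 1].
(H·H^T)[3][3] = Σ_j H[3][j]·H[3][j] = (-1)² + (-1)² + (-1)² + (1)² = 1 + 1 + 1 + 1 = 4.
(H·H^T)[0][2] = Σ_j H[0][j]·H[2][j] = (-1)·(-1) + (-1)·(1) + (-1)·(-1) + (-1)·(-1) = 1 + -1 + 1 + 1 = 2.
Rows 0 and 2 are not orthogonal (dot product = 2 ≠ 0), so H is not a Hadamard matrix.

(3,3) entry = 4; (0,2) entry = 2.


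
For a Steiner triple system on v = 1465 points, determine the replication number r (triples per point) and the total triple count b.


An STS(v) is a 2-(v, 3, 1) BIBD: block size k = 3, λ = 1.
Replication: r(k − 1) = λ(v − 1) ⇒ r·2 = 1465 − 1 = 1464 ⇒ r = 732.
Block count: b = v(v − 1)/6 = 1465·1464/6 = 2144760/6 = 357460.
(Check via bk = vr: 357460·3 = 1072380 = 1465·732 = 1072380 ✓.)

r = 732, b = 357460.


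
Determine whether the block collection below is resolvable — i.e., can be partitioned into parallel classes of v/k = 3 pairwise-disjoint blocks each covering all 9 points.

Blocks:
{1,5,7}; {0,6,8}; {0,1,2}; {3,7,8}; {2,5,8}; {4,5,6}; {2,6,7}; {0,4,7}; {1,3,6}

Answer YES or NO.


v = 9, block size k = 3, number of blocks = 9.
For resolvability, blocks must partition into parallel classes of size v/k = 3.
Total blocks must therefore be a multiple of 3: 9 = 3·3 + 0 ⇒ divisible ✓.
Consider block {1,5,7}. The only other block(s) in the collection disjoint from it are {0,6,8} — just 1 block(s). Any parallel class containing {1,5,7} would need 2 other blocks each disjoint from it, so no parallel class of size 3 can contain {1,5,7}.
Since every block must belong to some parallel class in a resolution, the collection cannot be partitioned into parallel classes.
Resolvable? NO.

NO


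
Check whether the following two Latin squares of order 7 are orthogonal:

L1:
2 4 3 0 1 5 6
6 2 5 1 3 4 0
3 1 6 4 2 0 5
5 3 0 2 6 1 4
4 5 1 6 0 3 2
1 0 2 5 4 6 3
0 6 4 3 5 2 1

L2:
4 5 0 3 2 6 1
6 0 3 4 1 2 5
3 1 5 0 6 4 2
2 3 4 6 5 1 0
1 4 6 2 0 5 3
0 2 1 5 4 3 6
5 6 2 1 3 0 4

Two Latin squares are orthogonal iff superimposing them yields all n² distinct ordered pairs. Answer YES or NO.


Form the n² = 49 superimposed pairs (L1[i][j], L2[i][j]), row by row (rows and columns indexed from 0):
row 0: (2,4) (4,5) (3,0) (0,3) (1,2) (5,6) (6,1)
row 1: (6,6) (2,0) (5,3) (1,4) (3,1) (4,2) (0,5)
row 2: (3,3) (1,1) (6,5) (4,0) (2,6) (0,4) (5,2)
row 3: (5,2) (3,3) (0,4) (2,6) (6,5) (1,1) (4,0)
row 4: (4,1) (5,4) (1,6) (6,2) (0,0) (3,5) (2,3)
row 5: (1,0) (0,2) (2,1) (5,5) (4,4) (6,3) (3,6)
row 6: (0,5) (6,6) (4,2) (3,1) (5,3) (2,0) (1,4)
Orthogonality requires all 49 pairs distinct.
But the pair (5,2) repeats: cell (2,6) has L1 = 5, L2 = 2, and cell (3,0) has L1 = 5, L2 = 2.
A repeated pair means some other pair never occurs (only 35 distinct pairs out of 49), so the squares are not orthogonal.
Conclusion: NO.

NO


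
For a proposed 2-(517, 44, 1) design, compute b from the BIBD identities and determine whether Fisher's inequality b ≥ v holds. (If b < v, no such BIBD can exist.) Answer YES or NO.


b = λv(v − 1)/(k(k − 1)) = 1·517·516/(44·43) = 266772/1892 = 141.
Compare with v = 517: b < v, so Fisher's inequality fails.

NO


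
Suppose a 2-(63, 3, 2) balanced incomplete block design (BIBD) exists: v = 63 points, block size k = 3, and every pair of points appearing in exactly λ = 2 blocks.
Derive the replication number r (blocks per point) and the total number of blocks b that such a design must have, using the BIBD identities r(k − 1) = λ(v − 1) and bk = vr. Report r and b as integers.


Any 2-(v, k, λ) BIBD satisfies two necessary conditions:
  (i)  Each point sits in r blocks, and counting incidences through any fixed point gives r(k − 1) = λ(v − 1), so r = λ(v − 1)/(k − 1).
  (ii) Total incidences bk = vr, so b = vr/k.
Step 1: r = λ(v − 1)/(k − 1) = 2·(63 − 1)/(3 − 1) = 2·62/2 = 124/2 = 62.
Step 2: b = vr/k = 63·62/3 = 3906/3 = 1302.
Check integrality: r = 62 ∈ Z ✓, b = 1302 ∈ Z ✓.
(These identities are necessary conditions: they determine r and b for any design with these parameters, but do not by themselves prove that one exists.)

r = 62, b = 1302.


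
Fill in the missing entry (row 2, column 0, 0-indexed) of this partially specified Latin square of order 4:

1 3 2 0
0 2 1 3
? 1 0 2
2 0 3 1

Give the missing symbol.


Row 2 contains symbols [0, 1, 2] — missing [3].
Column 0 contains symbols [0, 1, 2] — missing [3].
The missing symbol must appear in both missing sets; intersection = [3].
Therefore the hidden value is 3.

Missing value = 3.


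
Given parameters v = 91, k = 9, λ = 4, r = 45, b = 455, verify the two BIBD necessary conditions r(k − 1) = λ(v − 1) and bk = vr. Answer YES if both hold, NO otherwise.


Condition (i): r(k − 1) = 45·8 = 360; λ(v − 1) = 4·90 = 360. Match? YES.
Condition (ii): bk = 455·9 = 4095; vr = 91·45 = 4095. Match? YES.
Both conditions hold? YES.

YES


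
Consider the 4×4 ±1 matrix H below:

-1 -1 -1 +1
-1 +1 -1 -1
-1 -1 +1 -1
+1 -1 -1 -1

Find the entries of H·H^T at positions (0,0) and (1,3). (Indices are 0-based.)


Row 0 of H: [-1, -1, -1, 1].
Row 1 of H: [-1, 1, -1, -1].
Row 3 of H: [1, -1, -1, -1].
(H·H^T)[0][0] = Σ_j H[0][j]·H[0][j] = (-1)² + (-1)² + (-1)² + (1)² = 1 + 1 + 1 + 1 = 4.
(H·H^T)[1][3] = Σ_j H[1][j]·H[3][j] = (-1)·(1) + (1)·(-1) + (-1)·(-1) + (-1)·(-1) = -1 + -1 + 1 + 1 = 0.
So rows 1 and 3 are orthogonal; the diagonal entry equals n = 4.

(0,0) entry = 4; (1,3) entry = 0.


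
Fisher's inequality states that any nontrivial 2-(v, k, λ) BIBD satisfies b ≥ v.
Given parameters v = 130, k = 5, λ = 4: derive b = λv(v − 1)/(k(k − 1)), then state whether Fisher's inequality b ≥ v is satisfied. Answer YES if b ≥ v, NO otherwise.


r = λ(v − 1)/(k − 1) = 4·129/4 = 129.
b = vr/k = 130·129/5 = 3354.
Fisher's inequality: b ≥ v ⇔ 3354 ≥ 130? YES.

YES


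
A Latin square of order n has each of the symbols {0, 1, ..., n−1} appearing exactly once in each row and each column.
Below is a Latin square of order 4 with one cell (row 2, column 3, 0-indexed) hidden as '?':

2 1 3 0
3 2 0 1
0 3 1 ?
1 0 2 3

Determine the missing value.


Row 2 contains symbols [0, 1, 3] — missing [2].
Column 3 contains symbols [0, 1, 3] — missing [2].
The missing symbol must appear in both missing sets; intersection = [2].
Therefore the hidden value is 2.

Missing value = 2.
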